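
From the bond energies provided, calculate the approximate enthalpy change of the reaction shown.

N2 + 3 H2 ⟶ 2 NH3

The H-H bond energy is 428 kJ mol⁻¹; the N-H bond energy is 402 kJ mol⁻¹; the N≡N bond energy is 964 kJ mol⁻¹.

ΔH ≈ −164 kJ

Bonds broken (reactants):
  H-H: 3 × 428 = 1284
  N≡N: 1 × 964 = 964
  Σ(broken) = 2248 kJ
Bonds formed (products):
  N-H: 6 × 402 = 2412
  Σ(formed) = 2412 kJ
ΔH = Σ(broken) − Σ(formed) = 2248 − 2412 = −164 kJ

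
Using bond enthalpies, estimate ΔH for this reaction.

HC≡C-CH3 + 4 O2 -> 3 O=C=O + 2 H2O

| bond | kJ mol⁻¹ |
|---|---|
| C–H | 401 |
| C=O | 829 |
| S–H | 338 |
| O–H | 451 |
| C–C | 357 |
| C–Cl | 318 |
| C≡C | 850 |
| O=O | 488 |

Bonds broken (reactants):
  C≡C: 1 × 850 = 850
  C–C: 1 × 357 = 357
  C–H: 4 × 401 = 1604
  O=O: 4 × 488 = 1952
  Σ(broken) = 4763 kJ
Bonds formed (products):
  C=O: 6 × 829 = 4974
  O–H: 4 × 451 = 1804
  Σ(formed) = 6778 kJ
ΔH = Σ(broken) − Σ(formed) = 4763 − 6778 = −2015 kJ

ΔH ≈ −2015 kJ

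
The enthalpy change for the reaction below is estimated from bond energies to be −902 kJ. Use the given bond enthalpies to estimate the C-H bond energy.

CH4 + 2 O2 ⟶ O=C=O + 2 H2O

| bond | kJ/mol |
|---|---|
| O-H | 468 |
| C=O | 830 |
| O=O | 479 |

D(C-H) ≈ 418 kJ/mol

Let D be the C-H bond energy.
Σ(broken) = 4×D + 2×479 = 958 + 4D
Σ(formed) = 2×830 + 4×468 = 3532
ΔH = Σ(broken) − Σ(formed) = (958 + 4D) − (3532) = −2574 + 4D
Setting this equal to −902 kJ gives 4D = 1672, so D = 418 kJ/mol.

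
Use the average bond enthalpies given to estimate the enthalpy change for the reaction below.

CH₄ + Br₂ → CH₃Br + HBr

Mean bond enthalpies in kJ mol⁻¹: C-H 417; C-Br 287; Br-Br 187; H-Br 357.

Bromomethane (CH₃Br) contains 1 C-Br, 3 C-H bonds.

Bonds broken (reactants):
  Br-Br: 1 × 187 = 187
  C-H: 4 × 417 = 1668
  Σ(broken) = 1855 kJ
Bonds formed (products):
  C-Br: 1 × 287 = 287
  C-H: 3 × 417 = 1251
  H-Br: 1 × 357 = 357
  Σ(formed) = 1895 kJ
ΔH = Σ(broken) − Σ(formed) = 1855 − 1895 = −40 kJ

ΔH ≈ −40 kJ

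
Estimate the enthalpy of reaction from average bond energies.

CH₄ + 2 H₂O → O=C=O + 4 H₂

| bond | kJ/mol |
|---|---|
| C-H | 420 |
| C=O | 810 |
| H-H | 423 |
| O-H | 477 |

ΔH ≈ +276 kJ

Bonds broken (reactants):
  C-H: 4 × 420 = 1680
  O-H: 4 × 477 = 1908
  Σ(broken) = 3588 kJ
Bonds formed (products):
  C=O: 2 × 810 = 1620
  H-H: 4 × 423 = 1692
  Σ(formed) = 3312 kJ
ΔH = Σ(broken) − Σ(formed) = 3588 − 3312 = +276 kJ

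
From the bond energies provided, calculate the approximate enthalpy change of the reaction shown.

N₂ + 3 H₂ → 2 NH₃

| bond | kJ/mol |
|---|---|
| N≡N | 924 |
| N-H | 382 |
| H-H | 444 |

Bonds broken (reactants):
  H-H: 3 × 444 = 1332
  N≡N: 1 × 924 = 924
  Σ(broken) = 2256 kJ
Bonds formed (products):
  N-H: 6 × 382 = 2292
  Σ(formed) = 2292 kJ
ΔH = Σ(broken) − Σ(formed) = 2256 − 2292 = −36 kJ

ΔH ≈ −36 kJ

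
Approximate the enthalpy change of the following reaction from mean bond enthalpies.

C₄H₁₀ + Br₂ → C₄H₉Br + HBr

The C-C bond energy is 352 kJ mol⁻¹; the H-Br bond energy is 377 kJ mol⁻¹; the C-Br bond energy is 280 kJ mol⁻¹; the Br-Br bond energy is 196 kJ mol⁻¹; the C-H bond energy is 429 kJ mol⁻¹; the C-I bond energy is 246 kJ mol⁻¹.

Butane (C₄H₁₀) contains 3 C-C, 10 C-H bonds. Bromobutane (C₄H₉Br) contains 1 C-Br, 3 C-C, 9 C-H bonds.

ΔH ≈ −32 kJ

Bonds broken (reactants):
  Br-Br: 1 × 196 = 196
  C-C: 3 × 352 = 1056
  C-H: 10 × 429 = 4290
  Σ(broken) = 5542 kJ
Bonds formed (products):
  C-Br: 1 × 280 = 280
  C-C: 3 × 352 = 1056
  C-H: 9 × 429 = 3861
  H-Br: 1 × 377 = 377
  Σ(formed) = 5574 kJ
ΔH = Σ(broken) − Σ(formed) = 5542 − 5574 = −32 kJ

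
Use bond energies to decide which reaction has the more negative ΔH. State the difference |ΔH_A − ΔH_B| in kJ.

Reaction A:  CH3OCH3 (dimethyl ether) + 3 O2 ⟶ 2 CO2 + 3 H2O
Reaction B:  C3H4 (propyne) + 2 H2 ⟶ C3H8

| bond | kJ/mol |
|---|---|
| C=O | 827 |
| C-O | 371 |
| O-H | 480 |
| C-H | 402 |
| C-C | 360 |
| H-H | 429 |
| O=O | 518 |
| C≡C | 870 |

Reaction A:
  Bonds broken (reactants):
    C-H: 6 × 402 = 2412
    C-O: 2 × 371 = 742
    O=O: 3 × 518 = 1554
    Σ(broken) = 4708 kJ
  Bonds formed (products):
    C=O: 4 × 827 = 3308
    O-H: 6 × 480 = 2880
    Σ(formed) = 6188 kJ
  ΔH_A = 4708 − 6188 = −1480 kJ
Reaction B:
  Bonds broken (reactants):
    C≡C: 1 × 870 = 870
    C-C: 1 × 360 = 360
    C-H: 4 × 402 = 1608
    H-H: 2 × 429 = 858
    Σ(broken) = 3696 kJ
  Bonds formed (products):
    C-C: 2 × 360 = 720
    C-H: 8 × 402 = 3216
    Σ(formed) = 3936 kJ
  ΔH_B = 3696 − 3936 = −240 kJ
ΔH_A − ΔH_B = −1240 kJ, so reaction A has the more negative ΔH; |ΔH_A − ΔH_B| = 1240 kJ.

Reaction A, by 1240 kJ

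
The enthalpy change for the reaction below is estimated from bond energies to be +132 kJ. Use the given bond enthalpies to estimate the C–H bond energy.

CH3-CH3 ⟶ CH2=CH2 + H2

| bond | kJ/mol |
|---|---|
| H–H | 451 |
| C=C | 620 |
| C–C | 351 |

D(C–H) ≈ 426 kJ/mol

Let D be the C–H bond energy.
Σ(broken) = 1×351 + 6×D = 351 + 6D
Σ(formed) = 4×D + 1×620 + 1×451 = 1071 + 4D
ΔH = Σ(broken) − Σ(formed) = (351 + 6D) − (1071 + 4D) = −720 + 2D
Setting this equal to +132 kJ gives 2D = 852, so D = 426 kJ/mol.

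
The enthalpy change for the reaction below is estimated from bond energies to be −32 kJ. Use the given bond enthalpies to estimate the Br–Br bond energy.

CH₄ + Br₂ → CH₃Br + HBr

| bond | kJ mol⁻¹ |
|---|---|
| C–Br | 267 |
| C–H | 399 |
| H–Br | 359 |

D(Br–Br) ≈ 195 kJ/mol

Let D be the Br–Br bond energy.
Σ(broken) = 1×D + 4×399 = 1596 + D
Σ(formed) = 1×267 + 3×399 + 1×359 = 1823
ΔH = Σ(broken) − Σ(formed) = (1596 + D) − (1823) = −227 + D
Setting this equal to −32 kJ gives D = 195 kJ/mol.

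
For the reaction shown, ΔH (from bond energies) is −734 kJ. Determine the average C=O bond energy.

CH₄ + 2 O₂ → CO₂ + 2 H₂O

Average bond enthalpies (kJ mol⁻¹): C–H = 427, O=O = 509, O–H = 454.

Let D be the C=O bond energy.
Σ(broken) = 4×427 + 2×509 = 2726
Σ(formed) = 2×D + 4×454 = 1816 + 2D
ΔH = Σ(broken) − Σ(formed) = (2726) − (1816 + 2D) = +910 − 2D
Setting this equal to −734 kJ gives 2D = 1644, so D = 822 kJ/mol.

D(C=O) ≈ 822 kJ/mol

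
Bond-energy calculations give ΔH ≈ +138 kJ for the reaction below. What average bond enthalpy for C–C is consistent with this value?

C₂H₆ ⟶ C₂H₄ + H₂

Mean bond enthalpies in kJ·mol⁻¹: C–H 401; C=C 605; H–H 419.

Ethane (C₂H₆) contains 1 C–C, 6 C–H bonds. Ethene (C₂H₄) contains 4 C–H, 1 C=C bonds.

Let D be the C–C bond energy.
Σ(broken) = 1×D + 6×401 = 2406 + D
Σ(formed) = 4×401 + 1×605 + 1×419 = 2628
ΔH = Σ(broken) − Σ(formed) = (2406 + D) − (2628) = −222 + D
Setting this equal to +138 kJ gives D = 360 kJ/mol.

D(C–C) ≈ 360 kJ/mol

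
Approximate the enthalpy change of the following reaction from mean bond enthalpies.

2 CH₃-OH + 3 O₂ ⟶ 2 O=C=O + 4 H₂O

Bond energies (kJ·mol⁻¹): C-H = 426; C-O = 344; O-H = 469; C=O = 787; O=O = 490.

Bonds broken (reactants):
  C-H: 6 × 426 = 2556
  C-O: 2 × 344 = 688
  O-H: 2 × 469 = 938
  O=O: 3 × 490 = 1470
  Σ(broken) = 5652 kJ
Bonds formed (products):
  C=O: 4 × 787 = 3148
  O-H: 8 × 469 = 3752
  Σ(formed) = 6900 kJ
ΔH = Σ(broken) − Σ(formed) = 5652 − 6900 = −1248 kJ

ΔH ≈ −1248 kJ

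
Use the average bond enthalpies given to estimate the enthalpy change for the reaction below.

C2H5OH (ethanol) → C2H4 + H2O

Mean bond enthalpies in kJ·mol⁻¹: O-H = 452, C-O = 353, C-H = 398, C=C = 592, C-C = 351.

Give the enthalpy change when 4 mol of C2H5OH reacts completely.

ΔH = +232 kJ

Bonds broken (reactants):
  C-C: 1 × 351 = 351
  C-H: 5 × 398 = 1990
  C-O: 1 × 353 = 353
  O-H: 1 × 452 = 452
  Σ(broken) = 3146 kJ
Bonds formed (products):
  C-H: 4 × 398 = 1592
  C=C: 1 × 592 = 592
  O-H: 2 × 452 = 904
  Σ(formed) = 3088 kJ
ΔH = Σ(broken) − Σ(formed) = 3146 − 3088 = +58 kJ
For 4× the reaction as written: 4 × (+58) = +232 kJ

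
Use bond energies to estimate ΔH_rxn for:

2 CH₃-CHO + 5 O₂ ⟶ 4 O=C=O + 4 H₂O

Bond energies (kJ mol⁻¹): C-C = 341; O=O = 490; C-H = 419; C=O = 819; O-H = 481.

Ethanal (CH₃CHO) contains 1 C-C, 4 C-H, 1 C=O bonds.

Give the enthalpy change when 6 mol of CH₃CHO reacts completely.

Bonds broken (reactants):
  C-C: 2 × 341 = 682
  C-H: 8 × 419 = 3352
  C=O: 2 × 819 = 1638
  O=O: 5 × 490 = 2450
  Σ(broken) = 8122 kJ
Bonds formed (products):
  C=O: 8 × 819 = 6552
  O-H: 8 × 481 = 3848
  Σ(formed) = 10400 kJ
ΔH = Σ(broken) − Σ(formed) = 8122 − 10400 = −2278 kJ
For 3× the reaction as written: 3 × (−2278) = −6834 kJ

ΔH = −6834 kJ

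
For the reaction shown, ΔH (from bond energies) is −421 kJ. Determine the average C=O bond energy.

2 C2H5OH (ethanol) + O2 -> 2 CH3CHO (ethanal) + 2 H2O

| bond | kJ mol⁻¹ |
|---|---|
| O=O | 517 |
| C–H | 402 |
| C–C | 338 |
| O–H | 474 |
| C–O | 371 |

D(C=O) ≈ 768 kJ/mol

Let D be the C=O bond energy.
Σ(broken) = 2×338 + 10×402 + 2×371 + 2×474 + 1×517 = 6903
Σ(formed) = 2×338 + 8×402 + 2×D + 4×474 = 5788 + 2D
ΔH = Σ(broken) − Σ(formed) = (6903) − (5788 + 2D) = +1115 − 2D
Setting this equal to −421 kJ gives 2D = 1536, so D = 768 kJ/mol.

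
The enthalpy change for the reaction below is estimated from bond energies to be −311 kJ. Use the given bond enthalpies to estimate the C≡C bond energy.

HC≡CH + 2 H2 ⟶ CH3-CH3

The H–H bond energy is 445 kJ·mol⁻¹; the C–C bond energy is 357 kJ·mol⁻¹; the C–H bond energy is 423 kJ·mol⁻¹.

Let D be the C≡C bond energy.
Σ(broken) = 1×D + 2×423 + 2×445 = 1736 + D
Σ(formed) = 1×357 + 6×423 = 2895
ΔH = Σ(broken) − Σ(formed) = (1736 + D) − (2895) = −1159 + D
Setting this equal to −311 kJ gives D = 848 kJ/mol.

D(C≡C) ≈ 848 kJ/mol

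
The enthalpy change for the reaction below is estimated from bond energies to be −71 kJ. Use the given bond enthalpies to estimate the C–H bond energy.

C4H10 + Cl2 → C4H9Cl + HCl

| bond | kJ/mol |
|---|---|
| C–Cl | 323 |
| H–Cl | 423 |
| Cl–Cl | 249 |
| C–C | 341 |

D(C–H) ≈ 426 kJ/mol

Let D be the C–H bond energy.
Σ(broken) = 3×341 + 10×D + 1×249 = 1272 + 10D
Σ(formed) = 3×341 + 1×323 + 9×D + 1×423 = 1769 + 9D
ΔH = Σ(broken) − Σ(formed) = (1272 + 10D) − (1769 + 9D) = −497 + D
Setting this equal to −71 kJ gives D = 426 kJ/mol.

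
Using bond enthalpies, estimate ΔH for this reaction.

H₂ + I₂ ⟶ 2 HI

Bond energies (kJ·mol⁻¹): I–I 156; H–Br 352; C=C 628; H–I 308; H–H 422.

Bonds broken (reactants):
  H–H: 1 × 422 = 422
  I–I: 1 × 156 = 156
  Σ(broken) = 578 kJ
Bonds formed (products):
  H–I: 2 × 308 = 616
  Σ(formed) = 616 kJ
ΔH = Σ(broken) − Σ(formed) = 578 − 616 = −38 kJ

ΔH ≈ −38 kJ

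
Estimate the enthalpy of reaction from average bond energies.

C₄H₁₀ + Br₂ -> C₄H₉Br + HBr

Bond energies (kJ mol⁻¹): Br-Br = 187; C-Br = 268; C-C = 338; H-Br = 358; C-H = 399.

ΔH ≈ −40 kJ

Bonds broken (reactants):
  Br-Br: 1 × 187 = 187
  C-C: 3 × 338 = 1014
  C-H: 10 × 399 = 3990
  Σ(broken) = 5191 kJ
Bonds formed (products):
  C-Br: 1 × 268 = 268
  C-C: 3 × 338 = 1014
  C-H: 9 × 399 = 3591
  H-Br: 1 × 358 = 358
  Σ(formed) = 5231 kJ
ΔH = Σ(broken) − Σ(formed) = 5191 − 5231 = −40 kJ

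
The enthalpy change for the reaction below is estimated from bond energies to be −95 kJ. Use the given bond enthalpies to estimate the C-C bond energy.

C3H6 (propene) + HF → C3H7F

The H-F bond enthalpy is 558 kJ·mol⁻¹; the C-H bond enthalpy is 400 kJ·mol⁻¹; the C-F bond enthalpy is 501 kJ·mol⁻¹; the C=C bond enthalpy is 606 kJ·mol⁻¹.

Let D be the C-C bond energy.
Σ(broken) = 1×D + 6×400 + 1×606 + 1×558 = 3564 + D
Σ(formed) = 2×D + 1×501 + 7×400 = 3301 + 2D
ΔH = Σ(broken) − Σ(formed) = (3564 + D) − (3301 + 2D) = +263 − D
Setting this equal to −95 kJ gives D = 358 kJ/mol.

D(C-C) ≈ 358 kJ/mol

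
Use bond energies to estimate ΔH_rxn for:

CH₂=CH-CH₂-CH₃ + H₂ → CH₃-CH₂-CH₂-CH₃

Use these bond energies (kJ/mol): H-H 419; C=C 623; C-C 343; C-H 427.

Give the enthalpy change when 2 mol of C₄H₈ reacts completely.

Bonds broken (reactants):
  C-C: 2 × 343 = 686
  C-H: 8 × 427 = 3416
  C=C: 1 × 623 = 623
  H-H: 1 × 419 = 419
  Σ(broken) = 5144 kJ
Bonds formed (products):
  C-C: 3 × 343 = 1029
  C-H: 10 × 427 = 4270
  Σ(formed) = 5299 kJ
ΔH = Σ(broken) − Σ(formed) = 5144 − 5299 = −155 kJ
For 2× the reaction as written: 2 × (−155) = −310 kJ

ΔH = −310 kJ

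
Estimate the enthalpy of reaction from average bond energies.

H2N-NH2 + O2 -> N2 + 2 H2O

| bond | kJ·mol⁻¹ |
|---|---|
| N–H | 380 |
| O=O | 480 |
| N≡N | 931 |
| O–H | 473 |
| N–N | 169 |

Bonds broken (reactants):
  N–H: 4 × 380 = 1520
  N–N: 1 × 169 = 169
  O=O: 1 × 480 = 480
  Σ(broken) = 2169 kJ
Bonds formed (products):
  N≡N: 1 × 931 = 931
  O–H: 4 × 473 = 1892
  Σ(formed) = 2823 kJ
ΔH = Σ(broken) − Σ(formed) = 2169 − 2823 = −654 kJ

ΔH ≈ −654 kJ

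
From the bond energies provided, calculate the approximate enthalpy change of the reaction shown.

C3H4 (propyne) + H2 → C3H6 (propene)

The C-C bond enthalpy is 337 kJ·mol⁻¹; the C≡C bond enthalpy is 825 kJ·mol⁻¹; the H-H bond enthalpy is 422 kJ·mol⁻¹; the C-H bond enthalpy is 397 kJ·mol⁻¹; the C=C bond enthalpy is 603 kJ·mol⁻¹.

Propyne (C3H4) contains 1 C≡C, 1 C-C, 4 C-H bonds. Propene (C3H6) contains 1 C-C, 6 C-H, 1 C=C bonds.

Bonds broken (reactants):
  C≡C: 1 × 825 = 825
  C-C: 1 × 337 = 337
  C-H: 4 × 397 = 1588
  H-H: 1 × 422 = 422
  Σ(broken) = 3172 kJ
Bonds formed (products):
  C-C: 1 × 337 = 337
  C-H: 6 × 397 = 2382
  C=C: 1 × 603 = 603
  Σ(formed) = 3322 kJ
ΔH = Σ(broken) − Σ(formed) = 3172 − 3322 = −150 kJ

ΔH ≈ −150 kJ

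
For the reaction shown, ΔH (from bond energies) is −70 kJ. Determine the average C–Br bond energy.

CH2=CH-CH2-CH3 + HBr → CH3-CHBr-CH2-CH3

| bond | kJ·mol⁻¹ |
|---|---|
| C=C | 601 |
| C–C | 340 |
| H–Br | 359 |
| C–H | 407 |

D(C–Br) ≈ 283 kJ/mol

Let D be the C–Br bond energy.
Σ(broken) = 2×340 + 8×407 + 1×601 + 1×359 = 4896
Σ(formed) = 1×D + 3×340 + 9×407 = 4683 + D
ΔH = Σ(broken) − Σ(formed) = (4896) − (4683 + D) = +213 − D
Setting this equal to −70 kJ gives D = 283 kJ/mol.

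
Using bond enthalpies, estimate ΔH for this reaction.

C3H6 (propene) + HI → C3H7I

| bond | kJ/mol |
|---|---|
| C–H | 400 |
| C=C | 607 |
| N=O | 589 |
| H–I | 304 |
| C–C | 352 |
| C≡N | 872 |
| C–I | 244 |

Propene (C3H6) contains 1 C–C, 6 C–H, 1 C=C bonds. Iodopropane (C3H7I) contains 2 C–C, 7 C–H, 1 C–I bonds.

ΔH ≈ −85 kJ

Bonds broken (reactants):
  C–C: 1 × 352 = 352
  C–H: 6 × 400 = 2400
  C=C: 1 × 607 = 607
  H–I: 1 × 304 = 304
  Σ(broken) = 3663 kJ
Bonds formed (products):
  C–C: 2 × 352 = 704
  C–H: 7 × 400 = 2800
  C–I: 1 × 244 = 244
  Σ(formed) = 3748 kJ
ΔH = Σ(broken) − Σ(formed) = 3663 − 3748 = −85 kJ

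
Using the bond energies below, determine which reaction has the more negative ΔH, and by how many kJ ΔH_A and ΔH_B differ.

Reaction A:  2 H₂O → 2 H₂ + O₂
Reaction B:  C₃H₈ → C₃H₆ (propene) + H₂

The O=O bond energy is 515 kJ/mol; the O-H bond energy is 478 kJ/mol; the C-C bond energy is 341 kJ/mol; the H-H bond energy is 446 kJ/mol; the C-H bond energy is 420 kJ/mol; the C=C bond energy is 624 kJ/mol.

Reaction B, by 394 kJ

Reaction A:
  Bonds broken (reactants):
    O-H: 4 × 478 = 1912
    Σ(broken) = 1912 kJ
  Bonds formed (products):
    H-H: 2 × 446 = 892
    O=O: 1 × 515 = 515
    Σ(formed) = 1407 kJ
  ΔH_A = 1912 − 1407 = +505 kJ
Reaction B:
  Bonds broken (reactants):
    C-C: 2 × 341 = 682
    C-H: 8 × 420 = 3360
    Σ(broken) = 4042 kJ
  Bonds formed (products):
    C-C: 1 × 341 = 341
    C-H: 6 × 420 = 2520
    C=C: 1 × 624 = 624
    H-H: 1 × 446 = 446
    Σ(formed) = 3931 kJ
  ΔH_B = 4042 − 3931 = +111 kJ
ΔH_A − ΔH_B = +394 kJ, so reaction B has the more negative ΔH; |ΔH_A − ΔH_B| = 394 kJ.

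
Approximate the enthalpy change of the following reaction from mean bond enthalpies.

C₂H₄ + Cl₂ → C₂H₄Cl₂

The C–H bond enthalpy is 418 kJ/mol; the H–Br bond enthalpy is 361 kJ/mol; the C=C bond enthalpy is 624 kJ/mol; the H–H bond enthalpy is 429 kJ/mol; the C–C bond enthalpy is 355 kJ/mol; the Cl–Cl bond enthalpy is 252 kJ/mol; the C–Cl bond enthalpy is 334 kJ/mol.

Bonds broken (reactants):
  C–H: 4 × 418 = 1672
  C=C: 1 × 624 = 624
  Cl–Cl: 1 × 252 = 252
  Σ(broken) = 2548 kJ
Bonds formed (products):
  C–C: 1 × 355 = 355
  C–Cl: 2 × 334 = 668
  C–H: 4 × 418 = 1672
  Σ(formed) = 2695 kJ
ΔH = Σ(broken) − Σ(formed) = 2548 − 2695 = −147 kJ

ΔH ≈ −147 kJ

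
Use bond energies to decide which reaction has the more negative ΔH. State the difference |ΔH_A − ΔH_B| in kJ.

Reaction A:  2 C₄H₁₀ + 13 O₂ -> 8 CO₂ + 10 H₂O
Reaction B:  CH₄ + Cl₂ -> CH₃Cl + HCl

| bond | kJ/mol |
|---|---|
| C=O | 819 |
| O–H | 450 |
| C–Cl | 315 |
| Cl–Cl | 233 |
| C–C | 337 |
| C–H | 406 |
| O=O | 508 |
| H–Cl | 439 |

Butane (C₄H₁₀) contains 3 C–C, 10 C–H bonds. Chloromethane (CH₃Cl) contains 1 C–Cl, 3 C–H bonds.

Reaction A:
  Bonds broken (reactants):
    C–C: 6 × 337 = 2022
    C–H: 20 × 406 = 8120
    O=O: 13 × 508 = 6604
    Σ(broken) = 16746 kJ
  Bonds formed (products):
    C=O: 16 × 819 = 13104
    O–H: 20 × 450 = 9000
    Σ(formed) = 22104 kJ
  ΔH_A = 16746 − 22104 = −5358 kJ
Reaction B:
  Bonds broken (reactants):
    C–H: 4 × 406 = 1624
    Cl–Cl: 1 × 233 = 233
    Σ(broken) = 1857 kJ
  Bonds formed (products):
    C–Cl: 1 × 315 = 315
    C–H: 3 × 406 = 1218
    H–Cl: 1 × 439 = 439
    Σ(formed) = 1972 kJ
  ΔH_B = 1857 − 1972 = −115 kJ
ΔH_A − ΔH_B = −5243 kJ, so reaction A has the more negative ΔH; |ΔH_A − ΔH_B| = 5243 kJ.

Reaction A, by 5243 kJ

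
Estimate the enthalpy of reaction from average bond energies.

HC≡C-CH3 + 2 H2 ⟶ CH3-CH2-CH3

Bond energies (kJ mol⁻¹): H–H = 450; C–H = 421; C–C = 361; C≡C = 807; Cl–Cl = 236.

ΔH ≈ −338 kJ

Bonds broken (reactants):
  C≡C: 1 × 807 = 807
  C–C: 1 × 361 = 361
  C–H: 4 × 421 = 1684
  H–H: 2 × 450 = 900
  Σ(broken) = 3752 kJ
Bonds formed (products):
  C–C: 2 × 361 = 722
  C–H: 8 × 421 = 3368
  Σ(formed) = 4090 kJ
ΔH = Σ(broken) − Σ(formed) = 3752 − 4090 = −338 kJ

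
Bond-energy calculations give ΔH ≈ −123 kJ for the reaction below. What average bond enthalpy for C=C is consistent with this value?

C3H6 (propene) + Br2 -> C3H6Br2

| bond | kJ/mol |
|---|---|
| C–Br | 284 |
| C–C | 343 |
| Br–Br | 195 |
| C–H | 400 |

D(C=C) ≈ 593 kJ/mol

Let D be the C=C bond energy.
Σ(broken) = 1×195 + 1×343 + 6×400 + 1×D = 2938 + D
Σ(formed) = 2×284 + 2×343 + 6×400 = 3654
ΔH = Σ(broken) − Σ(formed) = (2938 + D) − (3654) = −716 + D
Setting this equal to −123 kJ gives D = 593 kJ/mol.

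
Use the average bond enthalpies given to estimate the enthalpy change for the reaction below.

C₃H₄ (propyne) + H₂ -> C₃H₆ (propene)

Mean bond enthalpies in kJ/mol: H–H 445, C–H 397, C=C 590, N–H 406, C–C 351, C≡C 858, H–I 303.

ΔH ≈ −81 kJ

Bonds broken (reactants):
  C≡C: 1 × 858 = 858
  C–C: 1 × 351 = 351
  C–H: 4 × 397 = 1588
  H–H: 1 × 445 = 445
  Σ(broken) = 3242 kJ
Bonds formed (products):
  C–C: 1 × 351 = 351
  C–H: 6 × 397 = 2382
  C=C: 1 × 590 = 590
  Σ(formed) = 3323 kJ
ΔH = Σ(broken) − Σ(formed) = 3242 − 3323 = −81 kJ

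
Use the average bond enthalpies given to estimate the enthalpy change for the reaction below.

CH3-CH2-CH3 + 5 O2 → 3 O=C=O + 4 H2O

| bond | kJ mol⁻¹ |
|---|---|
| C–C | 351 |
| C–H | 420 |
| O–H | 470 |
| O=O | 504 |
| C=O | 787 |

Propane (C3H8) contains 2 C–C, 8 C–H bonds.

ΔH ≈ −1900 kJ

Bonds broken (reactants):
  C–C: 2 × 351 = 702
  C–H: 8 × 420 = 3360
  O=O: 5 × 504 = 2520
  Σ(broken) = 6582 kJ
Bonds formed (products):
  C=O: 6 × 787 = 4722
  O–H: 8 × 470 = 3760
  Σ(formed) = 8482 kJ
ΔH = Σ(broken) − Σ(formed) = 6582 − 8482 = −1900 kJ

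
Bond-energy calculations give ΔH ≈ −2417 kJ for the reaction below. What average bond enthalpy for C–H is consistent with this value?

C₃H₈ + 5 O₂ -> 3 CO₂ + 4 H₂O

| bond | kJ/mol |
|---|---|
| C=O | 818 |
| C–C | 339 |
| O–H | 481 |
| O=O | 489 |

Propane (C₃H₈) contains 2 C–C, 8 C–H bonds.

D(C–H) ≈ 402 kJ/mol

Let D be the C–H bond energy.
Σ(broken) = 2×339 + 8×D + 5×489 = 3123 + 8D
Σ(formed) = 6×818 + 8×481 = 8756
ΔH = Σ(broken) − Σ(formed) = (3123 + 8D) − (8756) = −5633 + 8D
Setting this equal to −2417 kJ gives 8D = 3216, so D = 402 kJ/mol.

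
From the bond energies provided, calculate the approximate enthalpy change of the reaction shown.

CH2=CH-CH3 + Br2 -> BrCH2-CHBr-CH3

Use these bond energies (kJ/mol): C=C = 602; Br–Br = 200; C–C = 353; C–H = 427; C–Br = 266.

Bonds broken (reactants):
  Br–Br: 1 × 200 = 200
  C–C: 1 × 353 = 353
  C–H: 6 × 427 = 2562
  C=C: 1 × 602 = 602
  Σ(broken) = 3717 kJ
Bonds formed (products):
  C–Br: 2 × 266 = 532
  C–C: 2 × 353 = 706
  C–H: 6 × 427 = 2562
  Σ(formed) = 3800 kJ
ΔH = Σ(broken) − Σ(formed) = 3717 − 3800 = −83 kJ

ΔH ≈ −83 kJ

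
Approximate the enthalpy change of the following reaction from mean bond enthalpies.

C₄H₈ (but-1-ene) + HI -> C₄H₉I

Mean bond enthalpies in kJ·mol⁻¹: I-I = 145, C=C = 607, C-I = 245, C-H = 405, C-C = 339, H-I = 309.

Bonds broken (reactants):
  C-C: 2 × 339 = 678
  C-H: 8 × 405 = 3240
  C=C: 1 × 607 = 607
  H-I: 1 × 309 = 309
  Σ(broken) = 4834 kJ
Bonds formed (products):
  C-C: 3 × 339 = 1017
  C-H: 9 × 405 = 3645
  C-I: 1 × 245 = 245
  Σ(formed) = 4907 kJ
ΔH = Σ(broken) − Σ(formed) = 4834 − 4907 = −73 kJ

ΔH ≈ −73 kJ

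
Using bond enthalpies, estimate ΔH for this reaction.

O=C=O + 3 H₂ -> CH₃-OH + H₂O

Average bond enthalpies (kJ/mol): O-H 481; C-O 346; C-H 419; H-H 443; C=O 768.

ΔH ≈ −181 kJ

Bonds broken (reactants):
  C=O: 2 × 768 = 1536
  H-H: 3 × 443 = 1329
  Σ(broken) = 2865 kJ
Bonds formed (products):
  C-H: 3 × 419 = 1257
  C-O: 1 × 346 = 346
  O-H: 3 × 481 = 1443
  Σ(formed) = 3046 kJ
ΔH = Σ(broken) − Σ(formed) = 2865 − 3046 = −181 kJ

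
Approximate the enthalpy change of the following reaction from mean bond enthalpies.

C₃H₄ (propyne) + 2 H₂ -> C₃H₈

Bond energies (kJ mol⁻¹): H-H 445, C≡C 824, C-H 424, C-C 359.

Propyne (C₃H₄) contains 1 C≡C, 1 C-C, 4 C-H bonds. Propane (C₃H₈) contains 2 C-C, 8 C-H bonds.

Bonds broken (reactants):
  C≡C: 1 × 824 = 824
  C-C: 1 × 359 = 359
  C-H: 4 × 424 = 1696
  H-H: 2 × 445 = 890
  Σ(broken) = 3769 kJ
Bonds formed (products):
  C-C: 2 × 359 = 718
  C-H: 8 × 424 = 3392
  Σ(formed) = 4110 kJ
ΔH = Σ(broken) − Σ(formed) = 3769 − 4110 = −341 kJ

ΔH ≈ −341 kJ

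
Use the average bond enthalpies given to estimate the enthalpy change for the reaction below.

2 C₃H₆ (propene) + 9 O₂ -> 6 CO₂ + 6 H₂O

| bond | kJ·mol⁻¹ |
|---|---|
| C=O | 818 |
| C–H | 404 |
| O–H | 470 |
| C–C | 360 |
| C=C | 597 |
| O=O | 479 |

ΔH ≈ −4383 kJ

Bonds broken (reactants):
  C–C: 2 × 360 = 720
  C–H: 12 × 404 = 4848
  C=C: 2 × 597 = 1194
  O=O: 9 × 479 = 4311
  Σ(broken) = 11073 kJ
Bonds formed (products):
  C=O: 12 × 818 = 9816
  O–H: 12 × 470 = 5640
  Σ(formed) = 15456 kJ
ΔH = Σ(broken) − Σ(formed) = 11073 − 15456 = −4383 kJ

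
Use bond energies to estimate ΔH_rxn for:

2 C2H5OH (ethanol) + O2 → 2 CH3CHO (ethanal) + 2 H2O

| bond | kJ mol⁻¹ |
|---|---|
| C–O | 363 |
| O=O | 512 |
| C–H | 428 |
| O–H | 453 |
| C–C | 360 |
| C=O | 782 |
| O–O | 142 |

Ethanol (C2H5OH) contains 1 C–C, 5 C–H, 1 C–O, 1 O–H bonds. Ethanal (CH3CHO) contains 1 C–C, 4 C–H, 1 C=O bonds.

ΔH ≈ −376 kJ

Bonds broken (reactants):
  C–C: 2 × 360 = 720
  C–H: 10 × 428 = 4280
  C–O: 2 × 363 = 726
  O–H: 2 × 453 = 906
  O=O: 1 × 512 = 512
  Σ(broken) = 7144 kJ
Bonds formed (products):
  C–C: 2 × 360 = 720
  C–H: 8 × 428 = 3424
  C=O: 2 × 782 = 1564
  O–H: 4 × 453 = 1812
  Σ(formed) = 7520 kJ
ΔH = Σ(broken) − Σ(formed) = 7144 − 7520 = −376 kJ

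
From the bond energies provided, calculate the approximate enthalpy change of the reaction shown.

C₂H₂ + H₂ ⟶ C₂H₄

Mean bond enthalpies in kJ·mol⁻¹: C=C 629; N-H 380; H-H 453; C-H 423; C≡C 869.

ΔH ≈ −153 kJ

Bonds broken (reactants):
  C≡C: 1 × 869 = 869
  C-H: 2 × 423 = 846
  H-H: 1 × 453 = 453
  Σ(broken) = 2168 kJ
Bonds formed (products):
  C-H: 4 × 423 = 1692
  C=C: 1 × 629 = 629
  Σ(formed) = 2321 kJ
ΔH = Σ(broken) − Σ(formed) = 2168 − 2321 = −153 kJ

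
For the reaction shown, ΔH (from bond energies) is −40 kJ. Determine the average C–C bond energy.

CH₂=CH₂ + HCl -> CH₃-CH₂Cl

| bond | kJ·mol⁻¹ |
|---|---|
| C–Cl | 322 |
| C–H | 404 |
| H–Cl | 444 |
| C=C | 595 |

Let D be the C–C bond energy.
Σ(broken) = 4×404 + 1×595 + 1×444 = 2655
Σ(formed) = 1×D + 1×322 + 5×404 = 2342 + D
ΔH = Σ(broken) − Σ(formed) = (2655) − (2342 + D) = +313 − D
Setting this equal to −40 kJ gives D = 353 kJ/mol.

D(C–C) ≈ 353 kJ/mol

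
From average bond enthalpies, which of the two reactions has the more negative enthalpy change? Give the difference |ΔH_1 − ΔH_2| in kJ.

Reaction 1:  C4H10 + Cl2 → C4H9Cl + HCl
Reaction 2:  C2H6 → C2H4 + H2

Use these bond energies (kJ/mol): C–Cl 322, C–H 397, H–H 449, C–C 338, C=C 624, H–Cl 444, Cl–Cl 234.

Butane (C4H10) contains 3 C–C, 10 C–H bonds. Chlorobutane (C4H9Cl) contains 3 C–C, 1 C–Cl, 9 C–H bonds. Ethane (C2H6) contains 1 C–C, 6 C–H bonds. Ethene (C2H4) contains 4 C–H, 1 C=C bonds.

Reaction 1, by 194 kJ

Reaction 1:
  Bonds broken (reactants):
    C–C: 3 × 338 = 1014
    C–H: 10 × 397 = 3970
    Cl–Cl: 1 × 234 = 234
    Σ(broken) = 5218 kJ
  Bonds formed (products):
    C–C: 3 × 338 = 1014
    C–Cl: 1 × 322 = 322
    C–H: 9 × 397 = 3573
    H–Cl: 1 × 444 = 444
    Σ(formed) = 5353 kJ
  ΔH_1 = 5218 − 5353 = −135 kJ
Reaction 2:
  Bonds broken (reactants):
    C–C: 1 × 338 = 338
    C–H: 6 × 397 = 2382
    Σ(broken) = 2720 kJ
  Bonds formed (products):
    C–H: 4 × 397 = 1588
    C=C: 1 × 624 = 624
    H–H: 1 × 449 = 449
    Σ(formed) = 2661 kJ
  ΔH_2 = 2720 − 2661 = +59 kJ
ΔH_1 − ΔH_2 = −194 kJ, so reaction 1 has the more negative ΔH; |ΔH_1 − ΔH_2| = 194 kJ.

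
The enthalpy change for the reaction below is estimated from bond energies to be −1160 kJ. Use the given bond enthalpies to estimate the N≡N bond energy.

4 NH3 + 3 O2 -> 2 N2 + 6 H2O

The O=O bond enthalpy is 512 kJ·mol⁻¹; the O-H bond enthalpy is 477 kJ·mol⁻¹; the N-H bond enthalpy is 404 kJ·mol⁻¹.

Let D be the N≡N bond energy.
Σ(broken) = 12×404 + 3×512 = 6384
Σ(formed) = 2×D + 12×477 = 5724 + 2D
ΔH = Σ(broken) − Σ(formed) = (6384) − (5724 + 2D) = +660 − 2D
Setting this equal to −1160 kJ gives 2D = 1820, so D = 910 kJ/mol.

D(N≡N) ≈ 910 kJ/mol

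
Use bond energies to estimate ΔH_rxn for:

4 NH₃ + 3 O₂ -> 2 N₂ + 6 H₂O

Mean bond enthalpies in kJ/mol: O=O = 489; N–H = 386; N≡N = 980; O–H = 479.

ΔH ≈ −1609 kJ

Bonds broken (reactants):
  N–H: 12 × 386 = 4632
  O=O: 3 × 489 = 1467
  Σ(broken) = 6099 kJ
Bonds formed (products):
  N≡N: 2 × 980 = 1960
  O–H: 12 × 479 = 5748
  Σ(formed) = 7708 kJ
ΔH = Σ(broken) − Σ(formed) = 6099 − 7708 = −1609 kJ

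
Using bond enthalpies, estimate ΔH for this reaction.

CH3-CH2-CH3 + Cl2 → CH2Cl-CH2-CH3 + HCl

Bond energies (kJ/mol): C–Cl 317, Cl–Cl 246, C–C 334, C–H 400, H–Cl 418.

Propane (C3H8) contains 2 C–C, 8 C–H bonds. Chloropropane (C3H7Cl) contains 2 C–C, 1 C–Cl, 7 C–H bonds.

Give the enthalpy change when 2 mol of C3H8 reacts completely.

ΔH = −178 kJ

Bonds broken (reactants):
  C–C: 2 × 334 = 668
  C–H: 8 × 400 = 3200
  Cl–Cl: 1 × 246 = 246
  Σ(broken) = 4114 kJ
Bonds formed (products):
  C–C: 2 × 334 = 668
  C–Cl: 1 × 317 = 317
  C–H: 7 × 400 = 2800
  H–Cl: 1 × 418 = 418
  Σ(formed) = 4203 kJ
ΔH = Σ(broken) − Σ(formed) = 4114 − 4203 = −89 kJ
For 2× the reaction as written: 2 × (−89) = −178 kJ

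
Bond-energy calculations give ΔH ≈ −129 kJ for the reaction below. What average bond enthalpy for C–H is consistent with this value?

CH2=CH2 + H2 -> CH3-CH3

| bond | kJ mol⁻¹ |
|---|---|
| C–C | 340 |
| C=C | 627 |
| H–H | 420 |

D(C–H) ≈ 418 kJ/mol

Let D be the C–H bond energy.
Σ(broken) = 4×D + 1×627 + 1×420 = 1047 + 4D
Σ(formed) = 1×340 + 6×D = 340 + 6D
ΔH = Σ(broken) − Σ(formed) = (1047 + 4D) − (340 + 6D) = +707 − 2D
Setting this equal to −129 kJ gives 2D = 836, so D = 418 kJ/mol.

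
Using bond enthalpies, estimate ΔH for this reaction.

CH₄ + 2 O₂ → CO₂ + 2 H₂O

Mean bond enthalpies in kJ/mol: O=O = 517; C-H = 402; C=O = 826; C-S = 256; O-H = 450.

ΔH ≈ −810 kJ

Bonds broken (reactants):
  C-H: 4 × 402 = 1608
  O=O: 2 × 517 = 1034
  Σ(broken) = 2642 kJ
Bonds formed (products):
  C=O: 2 × 826 = 1652
  O-H: 4 × 450 = 1800
  Σ(formed) = 3452 kJ
ΔH = Σ(broken) − Σ(formed) = 2642 − 3452 = −810 kJ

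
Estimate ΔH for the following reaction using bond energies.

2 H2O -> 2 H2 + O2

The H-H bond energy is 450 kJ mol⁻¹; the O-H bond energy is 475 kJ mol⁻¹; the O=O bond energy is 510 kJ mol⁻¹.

ΔH ≈ +490 kJ

Bonds broken (reactants):
  O-H: 4 × 475 = 1900
  Σ(broken) = 1900 kJ
Bonds formed (products):
  H-H: 2 × 450 = 900
  O=O: 1 × 510 = 510
  Σ(formed) = 1410 kJ
ΔH = Σ(broken) − Σ(formed) = 1900 − 1410 = +490 kJ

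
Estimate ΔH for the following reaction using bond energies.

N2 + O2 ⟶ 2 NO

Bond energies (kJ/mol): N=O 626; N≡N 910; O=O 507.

Bonds broken (reactants):
  N≡N: 1 × 910 = 910
  O=O: 1 × 507 = 507
  Σ(broken) = 1417 kJ
Bonds formed (products):
  N=O: 2 × 626 = 1252
  Σ(formed) = 1252 kJ
ΔH = Σ(broken) − Σ(formed) = 1417 − 1252 = +165 kJ

ΔH ≈ +165 kJ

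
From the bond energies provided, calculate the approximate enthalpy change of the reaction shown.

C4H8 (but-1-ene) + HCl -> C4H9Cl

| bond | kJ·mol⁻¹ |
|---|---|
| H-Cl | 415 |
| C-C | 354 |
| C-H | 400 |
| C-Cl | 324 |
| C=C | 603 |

ΔH ≈ −60 kJ

Bonds broken (reactants):
  C-C: 2 × 354 = 708
  C-H: 8 × 400 = 3200
  C=C: 1 × 603 = 603
  H-Cl: 1 × 415 = 415
  Σ(broken) = 4926 kJ
Bonds formed (products):
  C-C: 3 × 354 = 1062
  C-Cl: 1 × 324 = 324
  C-H: 9 × 400 = 3600
  Σ(formed) = 4986 kJ
ΔH = Σ(broken) − Σ(formed) = 4926 − 4986 = −60 kJ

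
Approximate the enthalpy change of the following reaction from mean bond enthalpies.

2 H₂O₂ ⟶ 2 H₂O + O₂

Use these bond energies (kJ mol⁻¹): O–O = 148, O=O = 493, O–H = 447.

Bonds broken (reactants):
  O–H: 4 × 447 = 1788
  O–O: 2 × 148 = 296
  Σ(broken) = 2084 kJ
Bonds formed (products):
  O–H: 4 × 447 = 1788
  O=O: 1 × 493 = 493
  Σ(formed) = 2281 kJ
ΔH = Σ(broken) − Σ(formed) = 2084 − 2281 = −197 kJ

ΔH ≈ −197 kJ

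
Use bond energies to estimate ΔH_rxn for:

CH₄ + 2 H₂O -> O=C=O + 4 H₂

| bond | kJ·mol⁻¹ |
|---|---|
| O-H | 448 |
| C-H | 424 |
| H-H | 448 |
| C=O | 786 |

Bonds broken (reactants):
  C-H: 4 × 424 = 1696
  O-H: 4 × 448 = 1792
  Σ(broken) = 3488 kJ
Bonds formed (products):
  C=O: 2 × 786 = 1572
  H-H: 4 × 448 = 1792
  Σ(formed) = 3364 kJ
ΔH = Σ(broken) − Σ(formed) = 3488 − 3364 = +124 kJ

ΔH ≈ +124 kJ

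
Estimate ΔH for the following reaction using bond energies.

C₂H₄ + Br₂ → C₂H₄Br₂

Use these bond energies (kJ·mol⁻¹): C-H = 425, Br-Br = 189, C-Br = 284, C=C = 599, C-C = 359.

ΔH ≈ −139 kJ

Bonds broken (reactants):
  Br-Br: 1 × 189 = 189
  C-H: 4 × 425 = 1700
  C=C: 1 × 599 = 599
  Σ(broken) = 2488 kJ
Bonds formed (products):
  C-Br: 2 × 284 = 568
  C-C: 1 × 359 = 359
  C-H: 4 × 425 = 1700
  Σ(formed) = 2627 kJ
ΔH = Σ(broken) − Σ(formed) = 2488 − 2627 = −139 kJ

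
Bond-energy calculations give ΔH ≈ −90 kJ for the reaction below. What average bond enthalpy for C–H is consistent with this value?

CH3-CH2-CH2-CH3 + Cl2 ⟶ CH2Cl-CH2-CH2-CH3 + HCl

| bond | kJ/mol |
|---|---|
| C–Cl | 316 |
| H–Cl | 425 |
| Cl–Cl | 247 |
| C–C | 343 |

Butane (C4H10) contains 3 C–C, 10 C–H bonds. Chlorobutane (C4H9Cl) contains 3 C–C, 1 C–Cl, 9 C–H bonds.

Let D be the C–H bond energy.
Σ(broken) = 3×343 + 10×D + 1×247 = 1276 + 10D
Σ(formed) = 3×343 + 1×316 + 9×D + 1×425 = 1770 + 9D
ΔH = Σ(broken) − Σ(formed) = (1276 + 10D) − (1770 + 9D) = −494 + D
Setting this equal to −90 kJ gives D = 404 kJ/mol.

D(C–H) ≈ 404 kJ/mol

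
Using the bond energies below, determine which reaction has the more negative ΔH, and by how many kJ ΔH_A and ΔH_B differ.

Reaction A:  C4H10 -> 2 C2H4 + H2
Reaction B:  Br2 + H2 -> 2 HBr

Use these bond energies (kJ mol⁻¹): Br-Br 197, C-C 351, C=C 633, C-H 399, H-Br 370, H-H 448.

Reaction B, by 232 kJ

Reaction A:
  Bonds broken (reactants):
    C-C: 3 × 351 = 1053
    C-H: 10 × 399 = 3990
    Σ(broken) = 5043 kJ
  Bonds formed (products):
    C-H: 8 × 399 = 3192
    C=C: 2 × 633 = 1266
    H-H: 1 × 448 = 448
    Σ(formed) = 4906 kJ
  ΔH_A = 5043 − 4906 = +137 kJ
Reaction B:
  Bonds broken (reactants):
    Br-Br: 1 × 197 = 197
    H-H: 1 × 448 = 448
    Σ(broken) = 645 kJ
  Bonds formed (products):
    H-Br: 2 × 370 = 740
    Σ(formed) = 740 kJ
  ΔH_B = 645 − 740 = −95 kJ
ΔH_A − ΔH_B = +232 kJ, so reaction B has the more negative ΔH; |ΔH_A − ΔH_B| = 232 kJ.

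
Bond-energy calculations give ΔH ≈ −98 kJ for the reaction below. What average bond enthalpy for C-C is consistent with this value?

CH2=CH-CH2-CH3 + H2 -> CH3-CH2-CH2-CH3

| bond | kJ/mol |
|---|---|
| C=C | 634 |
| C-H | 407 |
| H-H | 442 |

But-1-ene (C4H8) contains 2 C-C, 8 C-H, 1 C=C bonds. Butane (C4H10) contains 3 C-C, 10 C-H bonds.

D(C-C) ≈ 360 kJ/mol

Let D be the C-C bond energy.
Σ(broken) = 2×D + 8×407 + 1×634 + 1×442 = 4332 + 2D
Σ(formed) = 3×D + 10×407 = 4070 + 3D
ΔH = Σ(broken) − Σ(formed) = (4332 + 2D) − (4070 + 3D) = +262 − D
Setting this equal to −98 kJ gives D = 360 kJ/mol.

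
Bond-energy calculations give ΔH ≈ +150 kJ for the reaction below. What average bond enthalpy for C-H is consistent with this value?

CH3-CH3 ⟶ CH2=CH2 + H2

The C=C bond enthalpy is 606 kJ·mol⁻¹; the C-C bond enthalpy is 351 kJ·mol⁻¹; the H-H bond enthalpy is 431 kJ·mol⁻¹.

Let D be the C-H bond energy.
Σ(broken) = 1×351 + 6×D = 351 + 6D
Σ(formed) = 4×D + 1×606 + 1×431 = 1037 + 4D
ΔH = Σ(broken) − Σ(formed) = (351 + 6D) − (1037 + 4D) = −686 + 2D
Setting this equal to +150 kJ gives 2D = 836, so D = 418 kJ/mol.

D(C-H) ≈ 418 kJ/mol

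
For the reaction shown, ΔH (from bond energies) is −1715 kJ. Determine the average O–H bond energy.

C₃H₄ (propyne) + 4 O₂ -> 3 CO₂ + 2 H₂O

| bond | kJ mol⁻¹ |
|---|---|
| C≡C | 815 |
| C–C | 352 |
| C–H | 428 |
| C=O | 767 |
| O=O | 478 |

Let D be the O–H bond energy.
Σ(broken) = 1×815 + 1×352 + 4×428 + 4×478 = 4791
Σ(formed) = 6×767 + 4×D = 4602 + 4D
ΔH = Σ(broken) − Σ(formed) = (4791) − (4602 + 4D) = +189 − 4D
Setting this equal to −1715 kJ gives 4D = 1904, so D = 476 kJ/mol.

D(O–H) ≈ 476 kJ/mol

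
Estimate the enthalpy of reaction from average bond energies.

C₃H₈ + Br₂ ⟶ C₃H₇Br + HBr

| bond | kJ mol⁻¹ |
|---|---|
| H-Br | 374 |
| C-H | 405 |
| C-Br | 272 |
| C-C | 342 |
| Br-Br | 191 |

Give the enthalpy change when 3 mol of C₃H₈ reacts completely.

Bonds broken (reactants):
  Br-Br: 1 × 191 = 191
  C-C: 2 × 342 = 684
  C-H: 8 × 405 = 3240
  Σ(broken) = 4115 kJ
Bonds formed (products):
  C-Br: 1 × 272 = 272
  C-C: 2 × 342 = 684
  C-H: 7 × 405 = 2835
  H-Br: 1 × 374 = 374
  Σ(formed) = 4165 kJ
ΔH = Σ(broken) − Σ(formed) = 4115 − 4165 = −50 kJ
For 3× the reaction as written: 3 × (−50) = −150 kJ

ΔH = −150 kJ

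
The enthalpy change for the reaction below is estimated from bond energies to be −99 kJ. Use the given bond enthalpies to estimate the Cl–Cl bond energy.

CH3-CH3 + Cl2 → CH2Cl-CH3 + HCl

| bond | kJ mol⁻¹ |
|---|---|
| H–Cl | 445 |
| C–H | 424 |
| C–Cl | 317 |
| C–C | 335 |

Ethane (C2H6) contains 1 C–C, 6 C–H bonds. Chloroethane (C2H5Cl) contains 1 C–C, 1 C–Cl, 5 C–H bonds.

Let D be the Cl–Cl bond energy.
Σ(broken) = 1×335 + 6×424 + 1×D = 2879 + D
Σ(formed) = 1×335 + 1×317 + 5×424 + 1×445 = 3217
ΔH = Σ(broken) − Σ(formed) = (2879 + D) − (3217) = −338 + D
Setting this equal to −99 kJ gives D = 239 kJ/mol.

D(Cl–Cl) ≈ 239 kJ/mol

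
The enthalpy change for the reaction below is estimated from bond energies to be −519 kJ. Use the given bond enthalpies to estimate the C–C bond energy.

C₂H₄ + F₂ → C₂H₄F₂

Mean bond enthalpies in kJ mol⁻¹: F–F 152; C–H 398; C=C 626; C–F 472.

Let D be the C–C bond energy.
Σ(broken) = 4×398 + 1×626 + 1×152 = 2370
Σ(formed) = 1×D + 2×472 + 4×398 = 2536 + D
ΔH = Σ(broken) − Σ(formed) = (2370) − (2536 + D) = −166 − D
Setting this equal to −519 kJ gives D = 353 kJ/mol.

D(C–C) ≈ 353 kJ/mol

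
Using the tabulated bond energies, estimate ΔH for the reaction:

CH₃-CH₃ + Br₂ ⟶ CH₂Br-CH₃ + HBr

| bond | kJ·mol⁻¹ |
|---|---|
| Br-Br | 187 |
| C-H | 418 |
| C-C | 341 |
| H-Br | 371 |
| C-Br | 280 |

ΔH ≈ −46 kJ

Bonds broken (reactants):
  Br-Br: 1 × 187 = 187
  C-C: 1 × 341 = 341
  C-H: 6 × 418 = 2508
  Σ(broken) = 3036 kJ
Bonds formed (products):
  C-Br: 1 × 280 = 280
  C-C: 1 × 341 = 341
  C-H: 5 × 418 = 2090
  H-Br: 1 × 371 = 371
  Σ(formed) = 3082 kJ
ΔH = Σ(broken) − Σ(formed) = 3036 − 3082 = −46 kJ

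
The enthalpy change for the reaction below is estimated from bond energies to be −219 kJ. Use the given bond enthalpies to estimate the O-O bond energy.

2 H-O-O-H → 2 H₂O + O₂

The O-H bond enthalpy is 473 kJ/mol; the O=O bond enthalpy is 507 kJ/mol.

D(O-O) ≈ 144 kJ/mol

Let D be the O-O bond energy.
Σ(broken) = 4×473 + 2×D = 1892 + 2D
Σ(formed) = 4×473 + 1×507 = 2399
ΔH = Σ(broken) − Σ(formed) = (1892 + 2D) − (2399) = −507 + 2D
Setting this equal to −219 kJ gives 2D = 288, so D = 144 kJ/mol.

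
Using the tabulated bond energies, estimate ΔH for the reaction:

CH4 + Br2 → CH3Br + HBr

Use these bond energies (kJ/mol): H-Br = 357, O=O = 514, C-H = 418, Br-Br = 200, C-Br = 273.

ΔH ≈ −12 kJ

Bonds broken (reactants):
  Br-Br: 1 × 200 = 200
  C-H: 4 × 418 = 1672
  Σ(broken) = 1872 kJ
Bonds formed (products):
  C-Br: 1 × 273 = 273
  C-H: 3 × 418 = 1254
  H-Br: 1 × 357 = 357
  Σ(formed) = 1884 kJ
ΔH = Σ(broken) − Σ(formed) = 1872 − 1884 = −12 kJ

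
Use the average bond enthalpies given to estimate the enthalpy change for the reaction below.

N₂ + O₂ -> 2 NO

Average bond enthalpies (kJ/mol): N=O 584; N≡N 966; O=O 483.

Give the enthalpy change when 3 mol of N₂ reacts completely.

ΔH = +843 kJ

Bonds broken (reactants):
  N≡N: 1 × 966 = 966
  O=O: 1 × 483 = 483
  Σ(broken) = 1449 kJ
Bonds formed (products):
  N=O: 2 × 584 = 1168
  Σ(formed) = 1168 kJ
ΔH = Σ(broken) − Σ(formed) = 1449 − 1168 = +281 kJ
For 3× the reaction as written: 3 × (+281) = +843 kJ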